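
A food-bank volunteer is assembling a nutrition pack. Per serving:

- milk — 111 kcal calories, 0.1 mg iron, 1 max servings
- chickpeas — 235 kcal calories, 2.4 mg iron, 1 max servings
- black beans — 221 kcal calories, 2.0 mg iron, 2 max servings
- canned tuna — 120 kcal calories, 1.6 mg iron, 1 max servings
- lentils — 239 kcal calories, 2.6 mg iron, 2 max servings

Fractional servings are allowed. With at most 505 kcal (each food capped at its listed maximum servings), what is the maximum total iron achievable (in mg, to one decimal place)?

5.8 mg

Iron per kcal: canned tuna 0.01333, lentils 0.01088, chickpeas 0.01021, black beans 0.00905, milk 0.0009009.
Take 1 serving of canned tuna: uses 120 kcal, +1.6 mg iron (running total 1.6 mg).
Take 1.611 servings of lentils: uses 385 kcal, +4.2 mg iron (running total 5.8 mg).
Greedy by best ratio exhausts the calories allowance optimally: 5.8 mg.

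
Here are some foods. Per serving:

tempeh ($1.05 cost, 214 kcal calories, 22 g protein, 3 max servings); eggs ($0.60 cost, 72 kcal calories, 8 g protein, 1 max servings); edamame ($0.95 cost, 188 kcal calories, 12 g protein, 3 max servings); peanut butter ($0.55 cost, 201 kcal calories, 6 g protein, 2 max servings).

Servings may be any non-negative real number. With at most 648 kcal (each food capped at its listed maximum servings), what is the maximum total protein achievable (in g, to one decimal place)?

Protein per kcal: eggs 0.1111, tempeh 0.1028, edamame 0.06383, peanut butter 0.02985.
Take 1 serving of eggs: uses 72 kcal, +8.0 g protein (running total 8.0 g).
Take 2.692 servings of tempeh: uses 576 kcal, +59.2 g protein (running total 67.2 g).
Filling greedily by protein-per-kcal is optimal for one linear limit, giving 67.2 g.

67.2 g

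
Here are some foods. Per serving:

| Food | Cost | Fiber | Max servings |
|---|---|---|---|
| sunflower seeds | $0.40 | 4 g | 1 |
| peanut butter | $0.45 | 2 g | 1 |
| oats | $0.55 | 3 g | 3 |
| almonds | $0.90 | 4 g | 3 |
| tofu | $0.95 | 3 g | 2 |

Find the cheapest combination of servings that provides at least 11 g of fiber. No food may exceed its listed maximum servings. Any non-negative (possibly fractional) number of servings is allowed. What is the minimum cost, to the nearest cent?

Cost per g of fiber: sunflower seeds $0.1000, oats $0.1833, peanut butter $0.2250, almonds $0.2250, tofu $0.3167.
Take 1 serving of sunflower seeds: +4.0 g fiber for $0.40 (total $0.40, still need 7.0 g).
Take 2.333 servings of oats: +7.0 g fiber for $1.28 (total $1.68, still need 0.0 g).
Greedy by cheapest-per-g is optimal for a single linear constraint, so the minimum cost is $1.68.

$1.68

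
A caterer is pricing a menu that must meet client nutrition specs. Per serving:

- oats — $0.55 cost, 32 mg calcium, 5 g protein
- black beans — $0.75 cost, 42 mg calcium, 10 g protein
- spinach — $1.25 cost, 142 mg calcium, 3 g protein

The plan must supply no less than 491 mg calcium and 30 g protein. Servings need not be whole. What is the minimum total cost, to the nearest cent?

Two binding constraints pin down two serving amounts, so the optimal mix uses at most two foods. The candidates are each food alone (scaled to the tighter of calcium/protein) and each pair with both constraints tight.
oats only: max(491/32, 30/5) = 15.34 servings → $8.44.
black beans only: max(491/42, 30/10) = 11.69 servings → $8.77.
spinach only: max(491/142, 30/3) = 10 servings → $12.50.
oats + black beans with both targets exact would need a negative amount; discard.
oats + spinach with both tight: 4.539 servings and 2.435 servings → $5.54.
black beans + spinach with both tight: 2.154 servings and 2.821 servings → $5.14.
Cheapest feasible corner: $5.14.

$5.14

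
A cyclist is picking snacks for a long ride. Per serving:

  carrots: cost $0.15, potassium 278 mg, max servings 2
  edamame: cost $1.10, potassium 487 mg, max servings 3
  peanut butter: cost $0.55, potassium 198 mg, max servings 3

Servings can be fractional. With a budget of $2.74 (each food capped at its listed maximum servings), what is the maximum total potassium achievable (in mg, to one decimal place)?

Potassium per dollar: carrots 1853, edamame 442.7, peanut butter 360.
Take 2 servings of carrots: spends $0.30, +556.0 mg potassium (running total 556.0 mg).
Take 2.218 servings of edamame: spends $2.44, +1080.3 mg potassium (running total 1636.3 mg).
Filling greedily by potassium-per-dollar is optimal for one linear limit, giving 1636.3 mg.

1636.3 mg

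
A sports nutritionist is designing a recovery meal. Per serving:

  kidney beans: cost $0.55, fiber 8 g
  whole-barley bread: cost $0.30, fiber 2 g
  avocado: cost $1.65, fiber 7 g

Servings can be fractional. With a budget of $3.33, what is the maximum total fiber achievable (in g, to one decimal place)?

48.4 g

Fiber per dollar: kidney beans 14.55, whole-barley bread 6.667, avocado 4.242.
With no serving limits, spend the whole cost allowance on kidney beans: $3.33 / $0.55 × 8 g = 48.4 g.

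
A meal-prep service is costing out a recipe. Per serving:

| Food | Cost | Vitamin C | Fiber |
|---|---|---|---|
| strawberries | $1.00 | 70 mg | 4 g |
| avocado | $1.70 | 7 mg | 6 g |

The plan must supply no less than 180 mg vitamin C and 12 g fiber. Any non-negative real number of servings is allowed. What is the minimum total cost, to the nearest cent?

With two linear requirements the optimum uses one or two foods; enumerate the corners.
strawberries only: max(180/70, 12/4) = 3 servings → $3.00.
avocado only: max(180/7, 12/6) = 25.71 servings → $43.71.
strawberries + avocado with both tight: 2.541 servings and 0.3061 servings → $3.06.
The minimum over all feasible corners is $3.00.

$3.00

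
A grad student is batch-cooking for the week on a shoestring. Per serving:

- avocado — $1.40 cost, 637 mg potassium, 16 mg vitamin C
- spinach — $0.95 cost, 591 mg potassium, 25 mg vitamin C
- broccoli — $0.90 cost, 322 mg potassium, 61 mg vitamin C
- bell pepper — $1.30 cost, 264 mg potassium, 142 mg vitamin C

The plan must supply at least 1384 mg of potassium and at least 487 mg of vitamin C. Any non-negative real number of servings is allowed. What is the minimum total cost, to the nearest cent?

For a min-cost LP with two ≥-constraints, a basic feasible solution has at most two positive variables.
avocado only: max(1384/637, 487/16) = 30.44 servings → $42.61.
spinach only: max(1384/591, 487/25) = 19.48 servings → $18.51.
broccoli only: max(1384/322, 487/61) = 7.984 servings → $7.19.
bell pepper only: max(1384/264, 487/142) = 5.242 servings → $6.82.
avocado + spinach with both targets exact would need a negative amount; discard.
avocado + broccoli with both targets exact would need a negative amount; discard.
avocado + bell pepper with both tight: 0.7881 servings and 3.341 servings → $5.45.
spinach + broccoli with both targets exact would need a negative amount; discard.
spinach + bell pepper with both tight: 0.8789 servings and 3.275 servings → $5.09.
broccoli + bell pepper with both tight: 2.294 servings and 2.444 servings → $5.24.
So the least-cost plan costs $5.09.

$5.09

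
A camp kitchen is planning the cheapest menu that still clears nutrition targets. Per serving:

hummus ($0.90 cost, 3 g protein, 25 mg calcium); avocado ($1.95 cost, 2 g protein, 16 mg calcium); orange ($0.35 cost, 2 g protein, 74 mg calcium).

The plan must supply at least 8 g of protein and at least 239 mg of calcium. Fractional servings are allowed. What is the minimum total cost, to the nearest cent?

hummus only: max(8/3, 239/25) = 9.56 servings → $8.60.
avocado only: max(8/2, 239/16) = 14.94 servings → $29.13.
orange only: max(8/2, 239/74) = 4 servings → $1.40.
hummus + avocado with both targets exact would need a negative amount; discard.
hummus + orange with both tight: 0.6628 servings and 3.006 servings → $1.65.
avocado + orange with both tight: 0.9828 servings and 3.017 servings → $2.97.
Cheapest feasible corner: $1.40.

$1.40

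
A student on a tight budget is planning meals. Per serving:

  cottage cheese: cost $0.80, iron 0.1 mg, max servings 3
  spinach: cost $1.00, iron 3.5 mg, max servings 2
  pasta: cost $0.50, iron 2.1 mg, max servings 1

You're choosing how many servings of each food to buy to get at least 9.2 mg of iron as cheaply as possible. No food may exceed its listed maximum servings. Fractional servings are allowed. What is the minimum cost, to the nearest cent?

Cost per mg of iron: pasta $0.2381, spinach $0.2857, cottage cheese $8.0000.
Take 1 serving of pasta: +2.1 mg iron for $0.50 (total $0.50, still need 7.1 mg).
Take 2 servings of spinach: +7.0 mg iron for $2.00 (total $2.50, still need 0.1 mg).
Take 1 serving of cottage cheese: +0.1 mg iron for $0.80 (total $3.30, still need 0.0 mg).
Greedy by cheapest-per-mg is optimal for a single linear constraint, so the minimum cost is $3.30.

$3.30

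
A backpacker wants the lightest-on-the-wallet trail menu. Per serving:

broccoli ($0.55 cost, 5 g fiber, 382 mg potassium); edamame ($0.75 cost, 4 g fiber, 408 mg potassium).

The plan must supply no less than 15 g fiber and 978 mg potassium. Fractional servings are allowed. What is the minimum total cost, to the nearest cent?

This is a tiny linear program; its minimum lies at a vertex of the feasible set. List the vertices and price them.
broccoli only: max(15/5, 978/382) = 3 servings → $1.65.
edamame only: max(15/4, 978/408) = 3.75 servings → $2.81.
broccoli + edamame with both targets exact would need a negative amount; discard.
The minimum over all feasible corners is $1.65.

$1.65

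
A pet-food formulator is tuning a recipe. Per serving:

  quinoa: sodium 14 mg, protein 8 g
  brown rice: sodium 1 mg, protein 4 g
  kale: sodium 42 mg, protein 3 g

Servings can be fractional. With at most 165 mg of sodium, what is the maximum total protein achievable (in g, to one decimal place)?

Protein per mg sodium: brown rice 4, quinoa 0.5714, kale 0.07143.
With no serving limits, spend the whole sodium allowance on brown rice: 165 mg / 1 mg × 4 g = 660.0 g.

660.0 g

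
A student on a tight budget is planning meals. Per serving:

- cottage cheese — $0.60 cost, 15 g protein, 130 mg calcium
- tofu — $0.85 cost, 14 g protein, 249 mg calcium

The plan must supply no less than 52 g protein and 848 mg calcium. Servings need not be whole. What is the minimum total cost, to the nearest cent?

cottage cheese only: max(52/15, 848/130) = 6.523 servings → $3.91.
tofu only: max(52/14, 848/249) = 3.714 servings → $3.16.
cottage cheese + tofu with both tight: 0.5619 servings and 3.112 servings → $2.98.
Cheapest feasible corner: $2.98.

$2.98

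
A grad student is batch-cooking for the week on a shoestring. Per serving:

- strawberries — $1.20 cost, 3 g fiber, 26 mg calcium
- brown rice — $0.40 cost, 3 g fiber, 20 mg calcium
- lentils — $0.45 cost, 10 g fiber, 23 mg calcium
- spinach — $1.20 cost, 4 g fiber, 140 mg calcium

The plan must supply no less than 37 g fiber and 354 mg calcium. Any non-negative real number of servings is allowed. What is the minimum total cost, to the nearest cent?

This is a tiny linear program; its minimum lies at a vertex of the feasible set. List the vertices and price them.
strawberries only: max(37/3, 354/26) = 13.62 servings → $16.34.
brown rice only: max(37/3, 354/20) = 17.7 servings → $7.08.
lentils only: max(37/10, 354/23) = 15.39 servings → $6.93.
spinach only: max(37/4, 354/140) = 9.25 servings → $11.10.
strawberries + brown rice with both targets exact would need a negative amount; discard.
strawberries + lentils with both targets exact would need a negative amount; discard.
strawberries + spinach with both tight: 11.91 servings and 0.3165 servings → $14.67.
brown rice + lentils: intersection lies outside the first quadrant.
brown rice + spinach with both tight: 11.07 servings and 0.9471 servings → $5.56.
lentils + spinach with both tight: 2.878 servings and 2.056 servings → $3.76.
Cheapest feasible corner: $3.76.

$3.76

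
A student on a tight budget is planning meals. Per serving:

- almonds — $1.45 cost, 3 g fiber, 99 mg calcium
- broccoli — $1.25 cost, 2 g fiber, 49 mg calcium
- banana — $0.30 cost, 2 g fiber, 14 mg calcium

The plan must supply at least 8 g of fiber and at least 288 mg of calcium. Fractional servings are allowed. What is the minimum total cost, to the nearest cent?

For a min-cost LP with two ≥-constraints, a basic feasible solution has at most two positive variables.
almonds only: max(8/3, 288/99) = 2.909 servings → $4.22.
broccoli only: max(8/2, 288/49) = 5.878 servings → $7.35.
banana only: max(8/2, 288/14) = 20.57 servings → $6.17.
almonds + broccoli: the both-tight solution has a negative serving — not a feasible corner.
almonds + banana: intersection lies outside the first quadrant.
broccoli + banana: intersection lies outside the first quadrant.
So the least-cost plan costs $4.22.

$4.22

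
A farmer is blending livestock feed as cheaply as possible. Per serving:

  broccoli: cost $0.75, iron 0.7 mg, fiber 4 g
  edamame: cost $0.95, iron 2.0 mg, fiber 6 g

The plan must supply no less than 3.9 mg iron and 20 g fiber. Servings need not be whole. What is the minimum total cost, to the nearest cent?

Compare the cost at each extreme point of the feasible region.
broccoli only: max(3.9/0.7, 20/4) = 5.571 servings → $4.18.
edamame only: max(3.9/2.0, 20/6) = 3.333 servings → $3.17.
broccoli + edamame with both tight: 4.368 servings and 0.4211 servings → $3.68.
The minimum over all feasible corners is $3.17.

$3.17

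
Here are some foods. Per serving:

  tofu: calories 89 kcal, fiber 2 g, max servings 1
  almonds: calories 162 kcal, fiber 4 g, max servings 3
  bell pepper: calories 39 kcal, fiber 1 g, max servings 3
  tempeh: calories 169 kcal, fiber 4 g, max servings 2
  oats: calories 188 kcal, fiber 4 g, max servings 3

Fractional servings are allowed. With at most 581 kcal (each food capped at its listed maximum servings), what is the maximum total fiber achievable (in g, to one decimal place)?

14.5 g

Fiber per kcal: bell pepper 0.02564, almonds 0.02469, tempeh 0.02367, tofu 0.02247, oats 0.02128.
Take 3 servings of bell pepper: uses 117 kcal, +3.0 g fiber (running total 3.0 g).
Take 2.864 servings of almonds: uses 464 kcal, +11.5 g fiber (running total 14.5 g).
Greedy by best ratio exhausts the calories allowance optimally: 14.5 g.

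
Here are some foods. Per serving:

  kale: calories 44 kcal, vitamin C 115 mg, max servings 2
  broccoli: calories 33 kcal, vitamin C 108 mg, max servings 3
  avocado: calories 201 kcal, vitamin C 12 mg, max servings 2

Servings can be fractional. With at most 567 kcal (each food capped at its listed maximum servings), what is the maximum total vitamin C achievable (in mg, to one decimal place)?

Vitamin C per kcal: broccoli 3.273, kale 2.614, avocado 0.0597.
Take 3 servings of broccoli: uses 99 kcal, +324.0 mg vitamin C (running total 324.0 mg).
Take 2 servings of kale: uses 88 kcal, +230.0 mg vitamin C (running total 554.0 mg).
Take 1.891 servings of avocado: uses 380 kcal, +22.7 mg vitamin C (running total 576.7 mg).
Filling greedily by vitamin C-per-kcal is optimal for one linear limit, giving 576.7 mg.

576.7 mg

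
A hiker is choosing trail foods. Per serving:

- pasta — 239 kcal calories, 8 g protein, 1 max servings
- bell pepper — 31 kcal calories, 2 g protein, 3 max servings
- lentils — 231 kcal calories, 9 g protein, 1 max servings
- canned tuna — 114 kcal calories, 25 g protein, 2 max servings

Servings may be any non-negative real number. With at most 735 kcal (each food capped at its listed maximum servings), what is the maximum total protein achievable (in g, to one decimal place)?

Protein per kcal: canned tuna 0.2193, bell pepper 0.06452, lentils 0.03896, pasta 0.03347.
Take 2 servings of canned tuna: uses 228 kcal, +50.0 g protein (running total 50.0 g).
Take 3 servings of bell pepper: uses 93 kcal, +6.0 g protein (running total 56.0 g).
Take 1 serving of lentils: uses 231 kcal, +9.0 g protein (running total 65.0 g).
Take 0.7657 servings of pasta: uses 183 kcal, +6.1 g protein (running total 71.1 g).
Filling greedily by protein-per-kcal is optimal for one linear limit, giving 71.1 g.

71.1 g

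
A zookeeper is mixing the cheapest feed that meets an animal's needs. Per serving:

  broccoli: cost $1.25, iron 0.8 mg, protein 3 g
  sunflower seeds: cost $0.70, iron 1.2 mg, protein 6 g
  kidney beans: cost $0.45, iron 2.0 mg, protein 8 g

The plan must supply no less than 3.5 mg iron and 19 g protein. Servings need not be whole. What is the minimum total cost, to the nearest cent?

$1.07

An LP optimum is at a vertex; with two nutrient constraints at most two foods are used. Check each candidate.
broccoli only: max(3.5/0.8, 19/3) = 6.333 servings → $7.92.
sunflower seeds only: max(3.5/1.2, 19/6) = 3.167 servings → $2.22.
kidney beans only: max(3.5/2.0, 19/8) = 2.375 servings → $1.07.
broccoli + sunflower seeds with both targets exact would need a negative amount; discard.
broccoli + kidney beans with both targets exact would need a negative amount; discard.
sunflower seeds + kidney beans: intersection lies outside the first quadrant.
Cheapest feasible corner: $1.07.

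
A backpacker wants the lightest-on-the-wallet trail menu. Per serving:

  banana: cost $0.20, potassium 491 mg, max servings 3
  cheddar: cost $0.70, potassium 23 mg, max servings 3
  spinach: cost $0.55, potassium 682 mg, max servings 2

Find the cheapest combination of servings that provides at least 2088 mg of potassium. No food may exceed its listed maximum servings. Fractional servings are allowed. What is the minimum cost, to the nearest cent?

$1.10

Cost per mg of potassium: banana $0.0004, spinach $0.0008, cheddar $0.0304.
Take 3 servings of banana: +1473.0 mg potassium for $0.60 (total $0.60, still need 615.0 mg).
Take 0.9018 servings of spinach: +615.0 mg potassium for $0.50 (total $1.10, still need 0.0 mg).
Filling from the cheapest source first is optimal under one linear minimum: $1.10.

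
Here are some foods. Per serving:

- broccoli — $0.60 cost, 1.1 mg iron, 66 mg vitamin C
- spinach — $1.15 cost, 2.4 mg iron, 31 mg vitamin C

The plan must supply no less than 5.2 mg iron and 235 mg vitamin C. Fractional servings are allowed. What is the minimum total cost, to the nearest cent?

$2.73

broccoli only: max(5.2/1.1, 235/66) = 4.727 servings → $2.84.
spinach only: max(5.2/2.4, 235/31) = 7.581 servings → $8.72.
broccoli + spinach with both tight: 3.241 servings and 0.6814 servings → $2.73.
The minimum over all feasible corners is $2.73.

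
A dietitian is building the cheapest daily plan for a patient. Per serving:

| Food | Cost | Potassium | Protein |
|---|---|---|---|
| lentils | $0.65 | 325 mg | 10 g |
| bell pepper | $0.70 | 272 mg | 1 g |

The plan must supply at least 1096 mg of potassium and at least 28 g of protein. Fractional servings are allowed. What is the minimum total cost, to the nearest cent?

Two binding constraints pin down two serving amounts, so the optimal mix uses at most two foods. The candidates are each food alone (scaled to the tighter of potassium/protein) and each pair with both constraints tight.
lentils only: max(1096/325, 28/10) = 3.372 servings → $2.19.
bell pepper only: max(1096/272, 28/1) = 28 servings → $19.60.
lentils + bell pepper with both tight: 2.722 servings and 0.7766 servings → $2.31.
So the least-cost plan costs $2.19.

$2.19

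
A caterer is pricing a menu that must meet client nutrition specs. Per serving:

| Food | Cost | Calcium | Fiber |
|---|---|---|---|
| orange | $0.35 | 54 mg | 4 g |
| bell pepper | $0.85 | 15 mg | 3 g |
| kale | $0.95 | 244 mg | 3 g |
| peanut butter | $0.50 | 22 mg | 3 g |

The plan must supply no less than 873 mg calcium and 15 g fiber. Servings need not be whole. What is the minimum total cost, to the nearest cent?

Two binding constraints pin down two serving amounts, so the optimal mix uses at most two foods. The candidates are each food alone (scaled to the tighter of calcium/fiber) and each pair with both constraints tight.
orange only: max(873/54, 15/4) = 16.17 servings → $5.66.
bell pepper only: max(873/15, 15/3) = 58.2 servings → $49.47.
kale only: max(873/244, 15/3) = 5 servings → $4.75.
peanut butter only: max(873/22, 15/3) = 39.68 servings → $19.84.
orange + bell pepper: intersection lies outside the first quadrant.
orange + kale with both tight: 1.279 servings and 3.295 servings → $3.58.
orange + peanut butter with both targets exact would need a negative amount; discard.
bell pepper + kale with both tight: 1.515 servings and 3.485 servings → $4.60.
bell pepper + peanut butter: intersection lies outside the first quadrant.
kale + peanut butter with both tight: 3.437 servings and 1.563 servings → $4.05.
Cheapest feasible corner: $3.58.

$3.58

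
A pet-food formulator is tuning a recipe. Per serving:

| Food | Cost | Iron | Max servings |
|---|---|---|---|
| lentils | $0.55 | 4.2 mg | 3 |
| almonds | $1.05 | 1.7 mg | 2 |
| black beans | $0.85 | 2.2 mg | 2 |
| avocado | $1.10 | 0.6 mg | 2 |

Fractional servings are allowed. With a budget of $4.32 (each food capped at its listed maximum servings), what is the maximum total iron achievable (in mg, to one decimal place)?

Iron per dollar: lentils 7.636, black beans 2.588, almonds 1.619, avocado 0.5455.
Take 3 servings of lentils: spends $1.65, +12.6 mg iron (running total 12.6 mg).
Take 2 servings of black beans: spends $1.70, +4.4 mg iron (running total 17.0 mg).
Take 0.9238 servings of almonds: spends $0.97, +1.6 mg iron (running total 18.6 mg).
Greedy by best ratio exhausts the cost allowance optimally: 18.6 mg.

18.6 mg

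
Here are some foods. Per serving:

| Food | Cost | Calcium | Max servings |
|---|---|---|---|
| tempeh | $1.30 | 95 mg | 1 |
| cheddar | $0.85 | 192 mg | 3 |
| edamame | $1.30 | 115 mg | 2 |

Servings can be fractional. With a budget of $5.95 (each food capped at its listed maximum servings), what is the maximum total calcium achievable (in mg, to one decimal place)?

Calcium per dollar: cheddar 225.9, edamame 88.46, tempeh 73.08.
Take 3 servings of cheddar: spends $2.55, +576.0 mg calcium (running total 576.0 mg).
Take 2 servings of edamame: spends $2.60, +230.0 mg calcium (running total 806.0 mg).
Take 0.6154 servings of tempeh: spends $0.80, +58.5 mg calcium (running total 864.5 mg).
Greedy by best ratio exhausts the cost allowance optimally: 864.5 mg.

864.5 mg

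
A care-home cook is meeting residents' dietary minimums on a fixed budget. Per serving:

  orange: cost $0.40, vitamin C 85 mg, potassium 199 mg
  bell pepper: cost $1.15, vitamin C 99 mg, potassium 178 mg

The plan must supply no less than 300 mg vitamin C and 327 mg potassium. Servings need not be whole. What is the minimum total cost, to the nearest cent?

Compare the cost at each extreme point of the feasible region.
orange only: max(300/85, 327/199) = 3.529 servings → $1.41.
bell pepper only: max(300/99, 327/178) = 3.03 servings → $3.48.
orange + bell pepper: the both-tight solution has a negative serving — not a feasible corner.
The minimum over all feasible corners is $1.41.

$1.41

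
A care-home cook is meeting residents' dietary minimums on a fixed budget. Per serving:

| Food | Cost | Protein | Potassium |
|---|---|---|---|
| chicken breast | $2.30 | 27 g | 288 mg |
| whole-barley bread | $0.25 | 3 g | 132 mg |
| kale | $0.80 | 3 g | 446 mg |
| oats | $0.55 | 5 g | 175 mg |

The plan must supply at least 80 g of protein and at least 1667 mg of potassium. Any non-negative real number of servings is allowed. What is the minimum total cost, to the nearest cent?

At the optimum either one food covers both requirements or two foods hit both targets exactly; no other combination can be cheaper.
chicken breast only: max(80/27, 1667/288) = 5.788 servings → $13.31.
whole-barley bread only: max(80/3, 1667/132) = 26.67 servings → $6.67.
kale only: max(80/3, 1667/446) = 26.67 servings → $21.33.
oats only: max(80/5, 1667/175) = 16 servings → $8.80.
chicken breast + whole-barley bread with both tight: 2.059 servings and 8.137 servings → $6.77.
chicken breast + kale with both tight: 2.745 servings and 1.965 servings → $7.88.
chicken breast + oats with both tight: 1.725 servings and 6.688 servings → $7.64.
whole-barley bread + kale: intersection lies outside the first quadrant.
whole-barley bread + oats: intersection lies outside the first quadrant.
kale + oats: the both-tight solution has a negative serving — not a feasible corner.
The minimum over all feasible corners is $6.67.

$6.67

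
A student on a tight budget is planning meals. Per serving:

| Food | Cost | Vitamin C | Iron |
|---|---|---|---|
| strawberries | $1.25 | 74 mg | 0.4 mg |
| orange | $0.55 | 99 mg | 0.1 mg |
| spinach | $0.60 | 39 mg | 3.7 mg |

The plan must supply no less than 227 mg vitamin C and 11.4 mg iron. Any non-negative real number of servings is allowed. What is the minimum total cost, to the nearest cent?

$2.43

An LP optimum is at a vertex; with two nutrient constraints at most two foods are used. Check each candidate.
strawberries only: max(227/74, 11.4/0.4) = 28.5 servings → $35.62.
orange only: max(227/99, 11.4/0.1) = 114 servings → $62.70.
spinach only: max(227/39, 11.4/3.7) = 5.821 servings → $3.49.
strawberries + orange: the both-tight solution has a negative serving — not a feasible corner.
strawberries + spinach with both tight: 1.531 servings and 2.916 servings → $3.66.
orange + spinach with both tight: 1.091 servings and 3.052 servings → $2.43.
So the least-cost plan costs $2.43.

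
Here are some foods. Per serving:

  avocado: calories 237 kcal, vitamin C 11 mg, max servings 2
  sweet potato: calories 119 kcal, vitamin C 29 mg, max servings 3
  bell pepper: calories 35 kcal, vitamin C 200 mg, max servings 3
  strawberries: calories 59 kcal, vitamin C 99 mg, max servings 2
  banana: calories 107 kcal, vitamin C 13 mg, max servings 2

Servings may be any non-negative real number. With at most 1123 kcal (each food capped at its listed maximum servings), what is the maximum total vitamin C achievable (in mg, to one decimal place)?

Vitamin C per kcal: bell pepper 5.714, strawberries 1.678, sweet potato 0.2437, banana 0.1215, avocado 0.04641.
Take 3 servings of bell pepper: uses 105 kcal, +600.0 mg vitamin C (running total 600.0 mg).
Take 2 servings of strawberries: uses 118 kcal, +198.0 mg vitamin C (running total 798.0 mg).
Take 3 servings of sweet potato: uses 357 kcal, +87.0 mg vitamin C (running total 885.0 mg).
Take 2 servings of banana: uses 214 kcal, +26.0 mg vitamin C (running total 911.0 mg).
Take 1.388 servings of avocado: uses 329 kcal, +15.3 mg vitamin C (running total 926.3 mg).
Greedy by best ratio exhausts the calories allowance optimally: 926.3 mg.

926.3 mg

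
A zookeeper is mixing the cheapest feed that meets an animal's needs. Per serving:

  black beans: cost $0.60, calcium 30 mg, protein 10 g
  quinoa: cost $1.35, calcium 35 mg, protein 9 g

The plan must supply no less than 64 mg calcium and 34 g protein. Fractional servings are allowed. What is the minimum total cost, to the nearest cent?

Check every corner: each single food scaled to meet both minima, and each pair solved so both constraints bind.
black beans only: max(64/30, 34/10) = 3.4 servings → $2.04.
quinoa only: max(64/35, 34/9) = 3.778 servings → $5.10.
black beans + quinoa with both targets exact would need a negative amount; discard.
Cheapest feasible corner: $2.04.

$2.04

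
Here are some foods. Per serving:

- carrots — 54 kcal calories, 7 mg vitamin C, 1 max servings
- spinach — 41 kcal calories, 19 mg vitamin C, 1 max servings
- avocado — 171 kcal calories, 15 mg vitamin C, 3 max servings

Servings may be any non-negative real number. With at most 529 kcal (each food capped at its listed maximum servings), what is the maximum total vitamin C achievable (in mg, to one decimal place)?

Vitamin C per kcal: spinach 0.4634, carrots 0.1296, avocado 0.08772.
Take 1 serving of spinach: uses 41 kcal, +19.0 mg vitamin C (running total 19.0 mg).
Take 1 serving of carrots: uses 54 kcal, +7.0 mg vitamin C (running total 26.0 mg).
Take 2.538 servings of avocado: uses 434 kcal, +38.1 mg vitamin C (running total 64.1 mg).
Filling greedily by vitamin C-per-kcal is optimal for one linear limit, giving 64.1 mg.

64.1 mg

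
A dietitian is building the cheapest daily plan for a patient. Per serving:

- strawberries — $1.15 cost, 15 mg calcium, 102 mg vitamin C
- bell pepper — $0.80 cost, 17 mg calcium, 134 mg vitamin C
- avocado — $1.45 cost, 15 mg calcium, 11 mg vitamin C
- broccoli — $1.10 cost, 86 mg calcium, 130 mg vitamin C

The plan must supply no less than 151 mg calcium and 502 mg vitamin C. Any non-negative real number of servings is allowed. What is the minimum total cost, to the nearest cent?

$3.40

A basic optimal solution has at most two foods positive. Try each food alone and each pair with both targets met exactly.
strawberries only: max(151/15, 502/102) = 10.07 servings → $11.58.
bell pepper only: max(151/17, 502/134) = 8.882 servings → $7.11.
avocado only: max(151/15, 502/11) = 45.64 servings → $66.17.
broccoli only: max(151/86, 502/130) = 3.862 servings → $4.25.
strawberries + bell pepper with both targets exact would need a negative amount; discard.
strawberries + avocado with both tight: 4.3 servings and 5.767 servings → $13.31.
strawberries + broccoli with both tight: 3.451 servings and 1.154 servings → $5.24.
bell pepper + avocado with both tight: 3.219 servings and 6.418 servings → $11.88.
bell pepper + broccoli with both tight: 2.528 servings and 1.256 servings → $3.40.
avocado + broccoli: the both-tight solution has a negative serving — not a feasible corner.
Cheapest feasible corner: $3.40.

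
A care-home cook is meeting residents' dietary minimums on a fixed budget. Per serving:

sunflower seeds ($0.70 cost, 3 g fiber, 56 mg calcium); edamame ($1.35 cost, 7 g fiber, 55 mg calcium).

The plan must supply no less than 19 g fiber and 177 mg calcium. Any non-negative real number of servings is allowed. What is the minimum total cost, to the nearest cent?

An LP optimum is at a vertex; with two nutrient constraints at most two foods are used. Check each candidate.
sunflower seeds only: max(19/3, 177/56) = 6.333 servings → $4.43.
edamame only: max(19/7, 177/55) = 3.218 servings → $4.34.
sunflower seeds + edamame with both tight: 0.8546 servings and 2.348 servings → $3.77.
The minimum over all feasible corners is $3.77.

$3.77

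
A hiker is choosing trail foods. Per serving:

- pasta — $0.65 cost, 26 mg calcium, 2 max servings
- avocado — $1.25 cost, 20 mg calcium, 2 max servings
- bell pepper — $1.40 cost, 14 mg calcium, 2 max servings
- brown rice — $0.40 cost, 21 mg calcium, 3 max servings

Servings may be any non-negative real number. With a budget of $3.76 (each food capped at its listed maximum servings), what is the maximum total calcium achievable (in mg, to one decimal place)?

Calcium per dollar: brown rice 52.5, pasta 40, avocado 16, bell pepper 10.
Take 3 servings of brown rice: spends $1.20, +63.0 mg calcium (running total 63.0 mg).
Take 2 servings of pasta: spends $1.30, +52.0 mg calcium (running total 115.0 mg).
Take 1.008 servings of avocado: spends $1.26, +20.2 mg calcium (running total 135.2 mg).
Filling greedily by calcium-per-dollar is optimal for one linear limit, giving 135.2 mg.

135.2 mg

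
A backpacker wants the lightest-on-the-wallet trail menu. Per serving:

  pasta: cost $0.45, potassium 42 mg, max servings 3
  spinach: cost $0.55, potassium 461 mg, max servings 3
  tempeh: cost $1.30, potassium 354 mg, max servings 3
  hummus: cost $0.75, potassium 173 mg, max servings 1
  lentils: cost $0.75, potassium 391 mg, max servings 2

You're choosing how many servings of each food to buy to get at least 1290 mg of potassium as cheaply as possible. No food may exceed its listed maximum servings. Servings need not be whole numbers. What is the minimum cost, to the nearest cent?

$1.54

Cost per mg of potassium: spinach $0.0012, lentils $0.0019, tempeh $0.0037, hummus $0.0043, pasta $0.0107.
Take 2.798 servings of spinach: +1290.0 mg potassium for $1.54 (total $1.54, still need 0.0 mg).
Filling from the cheapest source first is optimal under one linear minimum: $1.54.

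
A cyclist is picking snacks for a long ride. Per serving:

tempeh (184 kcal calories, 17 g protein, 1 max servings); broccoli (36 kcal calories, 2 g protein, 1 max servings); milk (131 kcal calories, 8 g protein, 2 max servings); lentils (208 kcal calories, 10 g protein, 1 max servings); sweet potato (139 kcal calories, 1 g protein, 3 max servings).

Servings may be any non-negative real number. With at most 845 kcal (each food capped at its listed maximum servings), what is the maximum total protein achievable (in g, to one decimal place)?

46.1 g

Protein per kcal: tempeh 0.09239, milk 0.06107, broccoli 0.05556, lentils 0.04808, sweet potato 0.007194.
Take 1 serving of tempeh: uses 184 kcal, +17.0 g protein (running total 17.0 g).
Take 2 servings of milk: uses 262 kcal, +16.0 g protein (running total 33.0 g).
Take 1 serving of broccoli: uses 36 kcal, +2.0 g protein (running total 35.0 g).
Take 1 serving of lentils: uses 208 kcal, +10.0 g protein (running total 45.0 g).
Take 1.115 servings of sweet potato: uses 155 kcal, +1.1 g protein (running total 46.1 g).
Greedy by best ratio exhausts the calories allowance optimally: 46.1 g.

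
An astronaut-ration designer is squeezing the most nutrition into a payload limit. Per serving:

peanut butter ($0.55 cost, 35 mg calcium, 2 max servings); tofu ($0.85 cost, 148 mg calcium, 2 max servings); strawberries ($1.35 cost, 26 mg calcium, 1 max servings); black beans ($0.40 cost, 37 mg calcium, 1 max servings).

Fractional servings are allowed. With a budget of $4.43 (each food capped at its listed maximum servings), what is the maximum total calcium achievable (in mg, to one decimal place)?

426.7 mg

Calcium per dollar: tofu 174.1, black beans 92.5, peanut butter 63.64, strawberries 19.26.
Take 2 servings of tofu: spends $1.70, +296.0 mg calcium (running total 296.0 mg).
Take 1 serving of black beans: spends $0.40, +37.0 mg calcium (running total 333.0 mg).
Take 2 servings of peanut butter: spends $1.10, +70.0 mg calcium (running total 403.0 mg).
Take 0.9111 servings of strawberries: spends $1.23, +23.7 mg calcium (running total 426.7 mg).
Greedy by best ratio exhausts the cost allowance optimally: 426.7 mg.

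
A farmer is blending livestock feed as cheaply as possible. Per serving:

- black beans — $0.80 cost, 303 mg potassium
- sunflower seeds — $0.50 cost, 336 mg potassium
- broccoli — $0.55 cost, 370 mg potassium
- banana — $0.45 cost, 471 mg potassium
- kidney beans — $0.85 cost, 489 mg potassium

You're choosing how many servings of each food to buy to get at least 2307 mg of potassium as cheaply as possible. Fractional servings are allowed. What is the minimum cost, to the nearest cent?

$2.20

Cost per mg of potassium: banana $0.0010, broccoli $0.0015, sunflower seeds $0.0015, kidney beans $0.0017, black beans $0.0026.
With no serving limits, use only banana: 2307 mg / 471 mg = 4.898 servings × $0.45 = $2.20.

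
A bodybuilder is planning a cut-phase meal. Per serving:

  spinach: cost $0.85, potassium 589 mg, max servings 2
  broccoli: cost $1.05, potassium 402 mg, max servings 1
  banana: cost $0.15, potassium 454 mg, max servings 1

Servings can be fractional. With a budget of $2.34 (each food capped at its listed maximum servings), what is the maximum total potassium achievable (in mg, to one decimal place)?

Potassium per dollar: banana 3027, spinach 692.9, broccoli 382.9.
Take 1 serving of banana: spends $0.15, +454.0 mg potassium (running total 454.0 mg).
Take 2 servings of spinach: spends $1.70, +1178.0 mg potassium (running total 1632.0 mg).
Take 0.4667 servings of broccoli: spends $0.49, +187.6 mg potassium (running total 1819.6 mg).
Filling greedily by potassium-per-dollar is optimal for one linear limit, giving 1819.6 mg.

1819.6 mg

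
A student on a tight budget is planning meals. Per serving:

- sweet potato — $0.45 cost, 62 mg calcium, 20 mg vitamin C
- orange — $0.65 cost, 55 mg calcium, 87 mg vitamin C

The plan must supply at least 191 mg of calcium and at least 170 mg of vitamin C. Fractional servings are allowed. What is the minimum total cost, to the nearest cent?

$1.78

Two binding constraints pin down two serving amounts, so the optimal mix uses at most two foods. The candidates are each food alone (scaled to the tighter of calcium/vitamin C) and each pair with both constraints tight.
sweet potato only: max(191/62, 170/20) = 8.5 servings → $3.83.
orange only: max(191/55, 170/87) = 3.473 servings → $2.26.
sweet potato + orange with both tight: 1.692 servings and 1.565 servings → $1.78.
The minimum over all feasible corners is $1.78.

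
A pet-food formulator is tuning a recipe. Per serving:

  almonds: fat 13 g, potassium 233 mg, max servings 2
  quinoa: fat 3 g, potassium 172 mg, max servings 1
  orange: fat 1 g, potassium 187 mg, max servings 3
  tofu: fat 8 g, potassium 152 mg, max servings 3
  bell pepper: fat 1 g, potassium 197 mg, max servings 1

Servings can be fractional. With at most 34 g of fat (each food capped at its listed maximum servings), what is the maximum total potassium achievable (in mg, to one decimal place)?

1439.8 mg

Potassium per g fat: bell pepper 197, orange 187, quinoa 57.33, tofu 19, almonds 17.92.
Take 1 serving of bell pepper: uses 1 g fat, +197.0 mg potassium (running total 197.0 mg).
Take 3 servings of orange: uses 3 g fat, +561.0 mg potassium (running total 758.0 mg).
Take 1 serving of quinoa: uses 3 g fat, +172.0 mg potassium (running total 930.0 mg).
Take 3 servings of tofu: uses 24 g fat, +456.0 mg potassium (running total 1386.0 mg).
Take 0.2308 servings of almonds: uses 3 g fat, +53.8 mg potassium (running total 1439.8 mg).
Greedy by best ratio exhausts the fat allowance optimally: 1439.8 mg.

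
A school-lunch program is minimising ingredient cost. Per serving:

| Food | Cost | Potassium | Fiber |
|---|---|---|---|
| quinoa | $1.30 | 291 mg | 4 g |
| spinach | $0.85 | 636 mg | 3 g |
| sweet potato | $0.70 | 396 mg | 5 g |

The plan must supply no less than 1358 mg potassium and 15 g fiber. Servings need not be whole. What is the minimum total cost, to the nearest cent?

This is a tiny linear program; its minimum lies at a vertex of the feasible set. List the vertices and price them.
quinoa only: max(1358/291, 15/4) = 4.667 servings → $6.07.
spinach only: max(1358/636, 15/3) = 5 servings → $4.25.
sweet potato only: max(1358/396, 15/5) = 3.429 servings → $2.40.
quinoa + spinach with both tight: 3.271 servings and 0.6385 servings → $4.80.
quinoa + sweet potato: the both-tight solution has a negative serving — not a feasible corner.
spinach + sweet potato with both tight: 0.4267 servings and 2.744 servings → $2.28.
The minimum over all feasible corners is $2.28.

$2.28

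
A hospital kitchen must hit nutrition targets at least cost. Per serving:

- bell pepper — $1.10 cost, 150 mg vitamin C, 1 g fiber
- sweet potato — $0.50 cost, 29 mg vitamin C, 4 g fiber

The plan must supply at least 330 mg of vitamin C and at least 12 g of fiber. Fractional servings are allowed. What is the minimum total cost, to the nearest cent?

Minimising a linear cost over {vitamin C ≥ 330, fiber ≥ 12, servings ≥ 0} — the optimum is at a vertex, using one or two foods.
bell pepper only: max(330/150, 12/1) = 12 servings → $13.20.
sweet potato only: max(330/29, 12/4) = 11.38 servings → $5.69.
bell pepper + sweet potato with both tight: 1.702 servings and 2.574 servings → $3.16.
So the least-cost plan costs $3.16.

$3.16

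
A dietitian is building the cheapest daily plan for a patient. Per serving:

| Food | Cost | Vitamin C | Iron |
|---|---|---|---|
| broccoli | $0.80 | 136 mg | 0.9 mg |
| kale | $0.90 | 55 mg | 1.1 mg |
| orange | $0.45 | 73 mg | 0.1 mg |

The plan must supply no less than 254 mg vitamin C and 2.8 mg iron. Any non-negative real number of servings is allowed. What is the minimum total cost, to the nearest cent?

$2.37

An LP optimum is at a vertex; with two nutrient constraints at most two foods are used. Check each candidate.
broccoli only: max(254/136, 2.8/0.9) = 3.111 servings → $2.49.
kale only: max(254/55, 2.8/1.1) = 4.618 servings → $4.16.
orange only: max(254/73, 2.8/0.1) = 28 servings → $12.60.
broccoli + kale with both tight: 1.253 servings and 1.52 servings → $2.37.
broccoli + orange with both targets exact would need a negative amount; discard.
kale + orange with both tight: 2.393 servings and 1.676 servings → $2.91.
So the least-cost plan costs $2.37.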